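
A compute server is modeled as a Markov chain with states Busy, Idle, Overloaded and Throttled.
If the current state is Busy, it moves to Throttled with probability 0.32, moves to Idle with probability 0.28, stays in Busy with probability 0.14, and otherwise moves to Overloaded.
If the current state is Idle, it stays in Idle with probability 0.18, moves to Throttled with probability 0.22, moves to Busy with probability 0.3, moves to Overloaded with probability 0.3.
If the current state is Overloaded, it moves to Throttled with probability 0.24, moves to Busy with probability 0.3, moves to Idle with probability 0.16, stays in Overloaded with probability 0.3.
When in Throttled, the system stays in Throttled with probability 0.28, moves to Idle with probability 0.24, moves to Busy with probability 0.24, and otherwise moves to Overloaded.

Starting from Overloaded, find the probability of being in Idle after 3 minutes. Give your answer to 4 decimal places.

Propagate the distribution vector 3 minutes from Overloaded.
After 0 minutes: (0.0000, 0.0000, 1.0000, 0.0000)
After 1 minute: (0.3000, 0.1600, 0.3000, 0.2400)
After 2 minutes: (0.2376, 0.2184, 0.2736, 0.2704)
After 3 minutes: (0.2458, 0.2145, 0.2743, 0.2655)
P(in Idle after 3 minutes) = 0.2145

0.2145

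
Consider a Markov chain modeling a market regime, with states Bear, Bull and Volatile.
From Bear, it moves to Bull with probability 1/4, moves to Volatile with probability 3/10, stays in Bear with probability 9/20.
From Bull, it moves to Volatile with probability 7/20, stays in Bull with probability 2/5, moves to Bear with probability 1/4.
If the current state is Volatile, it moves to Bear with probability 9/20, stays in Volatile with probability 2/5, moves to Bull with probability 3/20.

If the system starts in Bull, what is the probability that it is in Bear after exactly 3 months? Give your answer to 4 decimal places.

Propagate the distribution vector 3 months from Bull.
After 0 months: (0.0000, 1.0000, 0.0000)
After 1 month: (0.2500, 0.4000, 0.3500)
After 2 months: (0.3700, 0.2750, 0.3550)
After 3 months: (0.3950, 0.2558, 0.3493)
P(in Bear after 3 months) = 0.3950

0.3950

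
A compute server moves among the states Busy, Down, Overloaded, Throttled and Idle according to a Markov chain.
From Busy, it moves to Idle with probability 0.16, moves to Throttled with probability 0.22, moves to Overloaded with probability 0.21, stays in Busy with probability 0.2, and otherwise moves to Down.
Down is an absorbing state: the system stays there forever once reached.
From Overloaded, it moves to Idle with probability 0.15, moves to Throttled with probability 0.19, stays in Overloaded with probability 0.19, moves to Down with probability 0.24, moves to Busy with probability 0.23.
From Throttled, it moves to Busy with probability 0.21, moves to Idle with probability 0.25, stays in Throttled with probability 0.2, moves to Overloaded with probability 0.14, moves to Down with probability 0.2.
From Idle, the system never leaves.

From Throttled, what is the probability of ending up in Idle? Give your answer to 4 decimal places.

Let h(s) be the probability of absorption at Idle starting from transient state s. Then h(Idle) = 1 and h(Down) = 0. By first-step analysis:
h(Busy) = 0.2·h(Busy) + 0.21·0 + 0.21·h(Overloaded) + 0.22·h(Throttled) + 0.16·1
h(Overloaded) = 0.23·h(Busy) + 0.24·0 + 0.19·h(Overloaded) + 0.19·h(Throttled) + 0.15·1
h(Throttled) = 0.21·h(Busy) + 0.2·0 + 0.14·h(Overloaded) + 0.2·h(Throttled) + 0.25·1
Solving: h(Busy) = 0.4531, h(Overloaded) = 0.4328, h(Throttled) = 0.5072.
Starting from Throttled, the probability is 0.5072.

0.5072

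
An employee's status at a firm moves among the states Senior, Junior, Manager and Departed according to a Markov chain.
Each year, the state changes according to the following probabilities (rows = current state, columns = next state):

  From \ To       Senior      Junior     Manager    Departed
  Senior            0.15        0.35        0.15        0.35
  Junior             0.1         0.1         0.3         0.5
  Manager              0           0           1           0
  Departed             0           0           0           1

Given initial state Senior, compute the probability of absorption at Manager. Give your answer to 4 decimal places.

Let h(s) be the probability of absorption at Manager starting from transient state s. Then h(Manager) = 1 and h(Departed) = 0. By first-step analysis:
h(Senior) = 0.15·h(Senior) + 0.35·h(Junior) + 0.15·1 + 0.35·0
h(Junior) = 0.1·h(Senior) + 0.1·h(Junior) + 0.3·1 + 0.5·0
Solving: h(Senior) = 0.3288, h(Junior) = 0.3699.
Starting from Senior, the probability is 0.3288.

0.3288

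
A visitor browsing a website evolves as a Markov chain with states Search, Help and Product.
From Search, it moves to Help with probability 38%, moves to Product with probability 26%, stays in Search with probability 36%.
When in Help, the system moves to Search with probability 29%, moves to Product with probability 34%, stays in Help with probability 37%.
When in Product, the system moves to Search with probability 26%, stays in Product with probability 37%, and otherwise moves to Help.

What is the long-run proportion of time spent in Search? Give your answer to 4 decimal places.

0.3013

Let the stationary distribution be π with π = πP and π_1 + π_2 + π_3 = 1.
π_1 = 0.36·π_1 + 0.29·π_2 + 0.26·π_3
π_2 = 0.38·π_1 + 0.37·π_2 + 0.37·π_3
Solving with the normalization constraint gives π = (0.3013, 0.3730, 0.3257).
So the stationary probability of Search is 0.3013.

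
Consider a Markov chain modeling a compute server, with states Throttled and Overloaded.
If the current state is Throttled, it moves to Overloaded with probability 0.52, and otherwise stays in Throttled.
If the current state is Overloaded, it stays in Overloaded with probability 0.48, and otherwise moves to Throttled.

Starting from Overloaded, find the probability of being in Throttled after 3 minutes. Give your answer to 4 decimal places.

0.5000

Propagate the distribution vector 3 minutes from Overloaded.
After 0 minutes: (0.0000, 1.0000)
After 1 minute: (0.5200, 0.4800)
After 2 minutes: (0.4992, 0.5008)
After 3 minutes: (0.5000, 0.5000)
P(in Throttled after 3 minutes) = 0.5000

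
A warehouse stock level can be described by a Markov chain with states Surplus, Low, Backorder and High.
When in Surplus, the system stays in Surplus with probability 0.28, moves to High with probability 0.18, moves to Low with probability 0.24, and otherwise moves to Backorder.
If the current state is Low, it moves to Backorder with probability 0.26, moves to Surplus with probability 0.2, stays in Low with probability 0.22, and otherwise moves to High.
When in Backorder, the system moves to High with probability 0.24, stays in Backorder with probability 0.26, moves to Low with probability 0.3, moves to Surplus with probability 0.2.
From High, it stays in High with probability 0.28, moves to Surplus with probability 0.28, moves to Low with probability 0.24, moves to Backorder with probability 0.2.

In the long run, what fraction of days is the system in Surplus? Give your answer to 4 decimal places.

Let the stationary distribution be π with π = πP and π_1 + π_2 + π_3 + π_4 = 1.
π_1 = 0.28·π_1 + 0.2·π_2 + 0.2·π_3 + 0.28·π_4
π_2 = 0.24·π_1 + 0.22·π_2 + 0.3·π_3 + 0.24·π_4
π_3 = 0.3·π_1 + 0.26·π_2 + 0.26·π_3 + 0.2·π_4
Solving with the normalization constraint gives π = (0.2396, 0.2502, 0.2542, 0.2559).
So the stationary probability of Surplus is 0.2396.

0.2396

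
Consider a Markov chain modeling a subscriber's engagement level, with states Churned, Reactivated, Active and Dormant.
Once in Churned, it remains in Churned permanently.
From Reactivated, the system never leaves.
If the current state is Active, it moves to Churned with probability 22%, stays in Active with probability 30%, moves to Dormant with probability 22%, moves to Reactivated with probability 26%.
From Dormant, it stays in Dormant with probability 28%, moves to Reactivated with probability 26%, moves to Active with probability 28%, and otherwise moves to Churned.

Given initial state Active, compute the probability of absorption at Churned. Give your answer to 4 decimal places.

Let h(s) be the probability of absorption at Churned starting from transient state s. Then h(Churned) = 1 and h(Reactivated) = 0. By first-step analysis:
h(Active) = 0.22·1 + 0.26·0 + 0.3·h(Active) + 0.22·h(Dormant)
h(Dormant) = 0.18·1 + 0.26·0 + 0.28·h(Active) + 0.28·h(Dormant)
Solving: h(Active) = 0.4476, h(Dormant) = 0.4241.
Starting from Active, the probability is 0.4476.

0.4476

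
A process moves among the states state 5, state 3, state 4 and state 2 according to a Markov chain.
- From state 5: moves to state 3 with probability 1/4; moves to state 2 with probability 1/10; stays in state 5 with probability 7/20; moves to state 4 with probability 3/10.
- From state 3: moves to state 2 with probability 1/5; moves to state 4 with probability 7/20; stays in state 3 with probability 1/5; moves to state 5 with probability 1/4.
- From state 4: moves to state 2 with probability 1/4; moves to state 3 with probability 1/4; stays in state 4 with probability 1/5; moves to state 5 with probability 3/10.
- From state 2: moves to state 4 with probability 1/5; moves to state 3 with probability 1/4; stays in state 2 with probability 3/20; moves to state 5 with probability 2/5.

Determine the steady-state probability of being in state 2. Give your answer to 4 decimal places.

0.1726

Let the stationary distribution be π with π = πP and π_1 + π_2 + π_3 + π_4 = 1.
π_1 = 0.35·π_1 + 0.25·π_2 + 0.3·π_3 + 0.4·π_4
π_2 = 0.25·π_1 + 0.2·π_2 + 0.25·π_3 + 0.25·π_4
π_3 = 0.3·π_1 + 0.35·π_2 + 0.2·π_3 + 0.2·π_4
Solving with the normalization constraint gives π = (0.3214, 0.2381, 0.2679, 0.1726).
So the stationary probability of state 2 is 0.1726.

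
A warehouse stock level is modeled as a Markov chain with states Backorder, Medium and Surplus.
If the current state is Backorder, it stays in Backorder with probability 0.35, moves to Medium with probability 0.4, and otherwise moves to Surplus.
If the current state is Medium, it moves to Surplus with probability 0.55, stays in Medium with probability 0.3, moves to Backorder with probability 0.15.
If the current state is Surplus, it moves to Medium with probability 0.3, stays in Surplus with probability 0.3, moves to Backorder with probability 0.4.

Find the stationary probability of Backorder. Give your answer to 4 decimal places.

Let the stationary distribution be π with π = πP and π_1 + π_2 + π_3 = 1.
π_1 = 0.35·π_1 + 0.15·π_2 + 0.4·π_3
π_2 = 0.4·π_1 + 0.3·π_2 + 0.3·π_3
Solving with the normalization constraint gives π = (0.3023, 0.3302, 0.3674).
So the stationary probability of Backorder is 0.3023.

0.3023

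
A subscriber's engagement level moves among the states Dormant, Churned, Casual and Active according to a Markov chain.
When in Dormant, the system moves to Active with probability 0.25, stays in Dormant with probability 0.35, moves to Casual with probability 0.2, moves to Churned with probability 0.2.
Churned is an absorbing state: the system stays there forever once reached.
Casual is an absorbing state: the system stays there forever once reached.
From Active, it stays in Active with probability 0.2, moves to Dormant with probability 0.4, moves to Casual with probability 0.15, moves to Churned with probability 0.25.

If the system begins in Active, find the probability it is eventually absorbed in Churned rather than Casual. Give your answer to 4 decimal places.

0.5774

Let h(s) be the probability of absorption at Churned starting from transient state s. Then h(Churned) = 1 and h(Casual) = 0. By first-step analysis:
h(Dormant) = 0.35·h(Dormant) + 0.2·1 + 0.2·0 + 0.25·h(Active)
h(Active) = 0.4·h(Dormant) + 0.25·1 + 0.15·0 + 0.2·h(Active)
Solving: h(Dormant) = 0.5298, h(Active) = 0.5774.
Starting from Active, the probability is 0.5774.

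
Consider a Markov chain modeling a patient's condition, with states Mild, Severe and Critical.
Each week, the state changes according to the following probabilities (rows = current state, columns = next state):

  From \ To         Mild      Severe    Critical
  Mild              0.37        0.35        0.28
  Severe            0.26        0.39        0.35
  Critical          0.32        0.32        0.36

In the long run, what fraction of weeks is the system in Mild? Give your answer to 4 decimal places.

Let the stationary distribution be π with π = πP and π_1 + π_2 + π_3 = 1.
π_1 = 0.37·π_1 + 0.26·π_2 + 0.32·π_3
π_2 = 0.35·π_1 + 0.39·π_2 + 0.32·π_3
Solving with the normalization constraint gives π = (0.3145, 0.3542, 0.3313).
So the stationary probability of Mild is 0.3145.

0.3145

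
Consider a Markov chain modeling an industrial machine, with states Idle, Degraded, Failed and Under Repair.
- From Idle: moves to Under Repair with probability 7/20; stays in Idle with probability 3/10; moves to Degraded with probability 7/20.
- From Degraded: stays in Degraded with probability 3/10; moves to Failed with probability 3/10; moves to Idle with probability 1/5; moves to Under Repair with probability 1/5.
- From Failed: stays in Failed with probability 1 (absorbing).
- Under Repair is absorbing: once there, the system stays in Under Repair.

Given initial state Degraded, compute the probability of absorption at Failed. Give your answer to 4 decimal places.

Let h(s) be the probability of absorption at Failed starting from transient state s. Then h(Failed) = 1 and h(Under Repair) = 0. By first-step analysis:
h(Idle) = 0.3·h(Idle) + 0.35·h(Degraded) + 0.35·0
h(Degraded) = 0.2·h(Idle) + 0.3·h(Degraded) + 0.3·1 + 0.2·0
Solving: h(Idle) = 0.2500, h(Degraded) = 0.5000.
Starting from Degraded, the probability is 0.5000.

0.5000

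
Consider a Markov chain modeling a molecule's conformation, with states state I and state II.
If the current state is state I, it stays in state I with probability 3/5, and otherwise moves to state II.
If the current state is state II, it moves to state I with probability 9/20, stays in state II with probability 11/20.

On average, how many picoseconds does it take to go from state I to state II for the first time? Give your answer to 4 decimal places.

2.5000

Let t(s) be the expected number of picoseconds to first reach state II from state s, with t(state II) = 0. Conditioning on the first picosecond:
t(state I) = 1 + 0.6·t(state I)
Solving: t(state I) = 2.5000.
Expected picoseconds from state I to state II: 2.5000.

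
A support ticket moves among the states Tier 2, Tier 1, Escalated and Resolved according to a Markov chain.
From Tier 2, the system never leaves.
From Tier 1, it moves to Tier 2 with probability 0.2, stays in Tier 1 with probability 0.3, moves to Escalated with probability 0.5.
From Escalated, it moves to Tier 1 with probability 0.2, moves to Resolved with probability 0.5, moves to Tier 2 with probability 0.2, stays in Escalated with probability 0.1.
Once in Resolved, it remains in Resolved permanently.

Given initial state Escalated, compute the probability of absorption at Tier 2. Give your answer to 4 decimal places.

Let h(s) be the probability of absorption at Tier 2 starting from transient state s. Then h(Tier 2) = 1 and h(Resolved) = 0. By first-step analysis:
h(Tier 1) = 0.2·1 + 0.3·h(Tier 1) + 0.5·h(Escalated)
h(Escalated) = 0.2·1 + 0.2·h(Tier 1) + 0.1·h(Escalated) + 0.5·0
Solving: h(Tier 1) = 0.5283, h(Escalated) = 0.3396.
Starting from Escalated, the probability is 0.3396.

0.3396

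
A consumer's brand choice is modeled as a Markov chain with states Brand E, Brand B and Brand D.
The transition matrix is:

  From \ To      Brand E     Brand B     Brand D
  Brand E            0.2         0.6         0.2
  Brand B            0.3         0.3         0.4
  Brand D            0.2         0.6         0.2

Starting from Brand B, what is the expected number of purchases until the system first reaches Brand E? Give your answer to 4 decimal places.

3.7500

Let t(s) be the expected number of purchases to first reach Brand E from state s, with t(Brand E) = 0. Conditioning on the first purchase:
t(Brand B) = 1 + 0.3·t(Brand B) + 0.4·t(Brand D)
t(Brand D) = 1 + 0.6·t(Brand B) + 0.2·t(Brand D)
Solving: t(Brand B) = 3.7500, t(Brand D) = 4.0625.
Expected purchases from Brand B to Brand E: 3.7500.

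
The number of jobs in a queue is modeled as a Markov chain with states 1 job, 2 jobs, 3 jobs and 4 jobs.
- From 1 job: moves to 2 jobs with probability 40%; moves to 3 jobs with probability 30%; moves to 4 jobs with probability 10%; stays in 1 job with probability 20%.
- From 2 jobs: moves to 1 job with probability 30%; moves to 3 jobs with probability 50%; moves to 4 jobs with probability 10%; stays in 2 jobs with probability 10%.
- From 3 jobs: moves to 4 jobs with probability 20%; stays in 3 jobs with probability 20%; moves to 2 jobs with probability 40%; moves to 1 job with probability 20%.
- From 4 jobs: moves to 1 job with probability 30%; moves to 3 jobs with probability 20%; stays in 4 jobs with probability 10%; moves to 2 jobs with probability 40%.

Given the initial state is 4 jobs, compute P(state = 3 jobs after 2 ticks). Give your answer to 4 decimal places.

0.3500

Propagate the distribution vector 2 ticks from 4 jobs.
After 0 ticks: (0.0000, 0.0000, 0.0000, 1.0000)
After 1 tick: (0.3000, 0.4000, 0.2000, 0.1000)
After 2 ticks: (0.2500, 0.2800, 0.3500, 0.1200)
P(in 3 jobs after 2 ticks) = 0.3500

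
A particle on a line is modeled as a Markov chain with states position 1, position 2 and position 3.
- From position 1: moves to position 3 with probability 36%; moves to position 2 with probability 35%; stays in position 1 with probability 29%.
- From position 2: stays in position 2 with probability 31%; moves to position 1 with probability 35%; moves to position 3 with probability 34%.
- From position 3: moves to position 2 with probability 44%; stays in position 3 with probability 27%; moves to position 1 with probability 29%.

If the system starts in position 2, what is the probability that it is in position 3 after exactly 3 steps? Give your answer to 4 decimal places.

0.3235

Propagate the distribution vector 3 steps from position 2.
After 0 steps: (0.0000, 1.0000, 0.0000)
After 1 step: (0.3500, 0.3100, 0.3400)
After 2 steps: (0.3086, 0.3682, 0.3232)
After 3 steps: (0.3121, 0.3644, 0.3235)
P(in position 3 after 3 steps) = 0.3235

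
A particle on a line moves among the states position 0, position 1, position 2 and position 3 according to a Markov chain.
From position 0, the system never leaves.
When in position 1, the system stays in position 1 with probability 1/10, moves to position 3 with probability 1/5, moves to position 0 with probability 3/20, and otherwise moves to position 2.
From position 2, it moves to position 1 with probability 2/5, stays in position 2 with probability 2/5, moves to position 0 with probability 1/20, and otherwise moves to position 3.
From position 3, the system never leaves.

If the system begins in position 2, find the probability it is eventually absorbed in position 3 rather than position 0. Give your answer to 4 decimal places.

Let h(s) be the probability of absorption at position 3 starting from transient state s. Then h(position 3) = 1 and h(position 0) = 0. By first-step analysis:
h(position 1) = 0.15·0 + 0.1·h(position 1) + 0.55·h(position 2) + 0.2·1
h(position 2) = 0.05·0 + 0.4·h(position 1) + 0.4·h(position 2) + 0.15·1
Solving: h(position 1) = 0.6328, h(position 2) = 0.6719.
Starting from position 2, the probability is 0.6719.

0.6719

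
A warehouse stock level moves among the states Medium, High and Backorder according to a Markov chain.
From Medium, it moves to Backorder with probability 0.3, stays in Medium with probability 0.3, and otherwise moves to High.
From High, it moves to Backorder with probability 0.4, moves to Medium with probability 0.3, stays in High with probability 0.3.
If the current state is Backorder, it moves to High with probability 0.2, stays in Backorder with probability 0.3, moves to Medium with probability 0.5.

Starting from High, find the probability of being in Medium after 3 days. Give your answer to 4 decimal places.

0.3660

Propagate the distribution vector 3 days from High.
After 0 days: (0.0000, 1.0000, 0.0000)
After 1 day: (0.3000, 0.3000, 0.4000)
After 2 days: (0.3800, 0.2900, 0.3300)
After 3 days: (0.3660, 0.3050, 0.3290)
P(in Medium after 3 days) = 0.3660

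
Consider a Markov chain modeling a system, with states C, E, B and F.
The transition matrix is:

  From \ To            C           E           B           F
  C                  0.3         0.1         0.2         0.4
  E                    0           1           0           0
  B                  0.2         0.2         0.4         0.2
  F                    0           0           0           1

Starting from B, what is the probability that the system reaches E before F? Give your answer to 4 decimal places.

0.4211

Let h(s) be the probability of absorption at E starting from transient state s. Then h(E) = 1 and h(F) = 0. By first-step analysis:
h(C) = 0.3·h(C) + 0.1·1 + 0.2·h(B) + 0.4·0
h(B) = 0.2·h(C) + 0.2·1 + 0.4·h(B) + 0.2·0
Solving: h(C) = 0.2632, h(B) = 0.4211.
Starting from B, the probability is 0.4211.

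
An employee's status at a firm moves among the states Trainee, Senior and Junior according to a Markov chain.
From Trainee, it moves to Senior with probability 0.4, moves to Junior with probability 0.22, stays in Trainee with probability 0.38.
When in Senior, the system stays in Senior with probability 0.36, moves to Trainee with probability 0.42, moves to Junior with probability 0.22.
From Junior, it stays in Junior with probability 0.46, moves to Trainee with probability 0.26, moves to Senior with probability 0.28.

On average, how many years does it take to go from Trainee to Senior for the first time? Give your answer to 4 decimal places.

Let t(s) be the expected number of years to first reach Senior from state s, with t(Senior) = 0. Conditioning on the first year:
t(Trainee) = 1 + 0.38·t(Trainee) + 0.22·t(Junior)
t(Junior) = 1 + 0.26·t(Trainee) + 0.46·t(Junior)
Solving: t(Trainee) = 2.7378, t(Junior) = 3.1700.
Expected years from Trainee to Senior: 2.7378.

2.7378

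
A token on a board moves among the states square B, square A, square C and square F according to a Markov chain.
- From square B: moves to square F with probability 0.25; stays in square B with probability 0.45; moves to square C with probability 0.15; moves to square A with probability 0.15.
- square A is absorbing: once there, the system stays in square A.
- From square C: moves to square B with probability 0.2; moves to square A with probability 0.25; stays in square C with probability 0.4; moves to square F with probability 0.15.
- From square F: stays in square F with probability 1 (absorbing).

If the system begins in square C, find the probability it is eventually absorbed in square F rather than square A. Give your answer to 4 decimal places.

Let h(s) be the probability of absorption at square F starting from transient state s. Then h(square F) = 1 and h(square A) = 0. By first-step analysis:
h(square B) = 0.45·h(square B) + 0.15·0 + 0.15·h(square C) + 0.25·1
h(square C) = 0.2·h(square B) + 0.25·0 + 0.4·h(square C) + 0.15·1
Solving: h(square B) = 0.5750, h(square C) = 0.4417.
Starting from square C, the probability is 0.4417.

0.4417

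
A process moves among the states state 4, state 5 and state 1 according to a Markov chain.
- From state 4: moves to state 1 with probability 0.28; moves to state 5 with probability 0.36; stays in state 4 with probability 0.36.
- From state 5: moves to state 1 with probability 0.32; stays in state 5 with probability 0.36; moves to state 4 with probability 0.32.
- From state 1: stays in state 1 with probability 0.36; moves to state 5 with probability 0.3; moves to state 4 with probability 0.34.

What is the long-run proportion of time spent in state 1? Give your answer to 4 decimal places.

0.3192

Let the stationary distribution be π with π = πP and π_1 + π_2 + π_3 = 1.
π_1 = 0.36·π_1 + 0.32·π_2 + 0.34·π_3
π_2 = 0.36·π_1 + 0.36·π_2 + 0.3·π_3
Solving with the normalization constraint gives π = (0.3400, 0.3408, 0.3192).
So the stationary probability of state 1 is 0.3192.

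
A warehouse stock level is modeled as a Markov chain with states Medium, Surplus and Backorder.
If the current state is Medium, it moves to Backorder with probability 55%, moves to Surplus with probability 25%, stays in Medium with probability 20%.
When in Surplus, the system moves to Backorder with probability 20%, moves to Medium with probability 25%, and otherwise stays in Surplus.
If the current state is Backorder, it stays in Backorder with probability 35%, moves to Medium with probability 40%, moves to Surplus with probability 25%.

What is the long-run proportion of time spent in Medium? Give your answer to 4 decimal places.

0.2887

Let the stationary distribution be π with π = πP and π_1 + π_2 + π_3 = 1.
π_1 = 0.2·π_1 + 0.25·π_2 + 0.4·π_3
π_2 = 0.25·π_1 + 0.55·π_2 + 0.25·π_3
Solving with the normalization constraint gives π = (0.2887, 0.3571, 0.3542).
So the stationary probability of Medium is 0.2887.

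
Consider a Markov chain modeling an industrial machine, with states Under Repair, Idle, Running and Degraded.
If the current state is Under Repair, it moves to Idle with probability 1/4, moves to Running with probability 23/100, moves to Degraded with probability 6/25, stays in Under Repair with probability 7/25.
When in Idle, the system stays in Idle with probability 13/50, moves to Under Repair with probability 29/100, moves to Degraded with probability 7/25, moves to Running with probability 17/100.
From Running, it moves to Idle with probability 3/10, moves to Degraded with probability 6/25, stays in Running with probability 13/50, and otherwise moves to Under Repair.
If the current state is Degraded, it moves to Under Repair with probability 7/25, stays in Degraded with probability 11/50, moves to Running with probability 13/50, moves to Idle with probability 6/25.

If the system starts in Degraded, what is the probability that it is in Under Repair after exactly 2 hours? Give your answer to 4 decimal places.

Propagate the distribution vector 2 hours from Degraded.
After 0 hours: (0.0000, 0.0000, 0.0000, 1.0000)
After 1 hour: (0.2800, 0.2400, 0.2600, 0.2200)
After 2 hours: (0.2616, 0.2632, 0.2300, 0.2452)
P(in Under Repair after 2 hours) = 0.2616

0.2616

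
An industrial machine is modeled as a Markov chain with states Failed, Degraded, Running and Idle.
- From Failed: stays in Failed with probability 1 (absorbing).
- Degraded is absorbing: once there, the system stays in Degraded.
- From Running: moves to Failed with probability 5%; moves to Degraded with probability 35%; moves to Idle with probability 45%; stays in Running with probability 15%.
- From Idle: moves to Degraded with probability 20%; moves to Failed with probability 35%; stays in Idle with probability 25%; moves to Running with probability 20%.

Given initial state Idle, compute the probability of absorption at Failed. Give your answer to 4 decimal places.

Let h(s) be the probability of absorption at Failed starting from transient state s. Then h(Failed) = 1 and h(Degraded) = 0. By first-step analysis:
h(Running) = 0.05·1 + 0.35·0 + 0.15·h(Running) + 0.45·h(Idle)
h(Idle) = 0.35·1 + 0.2·0 + 0.2·h(Running) + 0.25·h(Idle)
Solving: h(Running) = 0.3562, h(Idle) = 0.5616.
Starting from Idle, the probability is 0.5616.

0.5616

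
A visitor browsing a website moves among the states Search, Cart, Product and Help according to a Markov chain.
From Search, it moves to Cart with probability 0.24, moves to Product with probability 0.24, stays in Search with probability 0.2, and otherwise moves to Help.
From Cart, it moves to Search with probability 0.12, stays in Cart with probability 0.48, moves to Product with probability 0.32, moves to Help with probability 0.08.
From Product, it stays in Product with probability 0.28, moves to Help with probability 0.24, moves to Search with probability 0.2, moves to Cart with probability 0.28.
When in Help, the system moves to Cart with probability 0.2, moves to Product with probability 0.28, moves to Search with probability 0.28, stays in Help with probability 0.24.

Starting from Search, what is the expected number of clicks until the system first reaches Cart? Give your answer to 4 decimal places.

4.1774

Let t(s) be the expected number of clicks to first reach Cart from state s, with t(Cart) = 0. Conditioning on the first click:
t(Search) = 1 + 0.2·t(Search) + 0.24·t(Product) + 0.32·t(Help)
t(Product) = 1 + 0.2·t(Search) + 0.28·t(Product) + 0.24·t(Help)
t(Help) = 1 + 0.28·t(Search) + 0.28·t(Product) + 0.24·t(Help)
Solving: t(Search) = 4.1774, t(Product) = 3.9910, t(Help) = 4.3252.
Expected clicks from Search to Cart: 4.1774.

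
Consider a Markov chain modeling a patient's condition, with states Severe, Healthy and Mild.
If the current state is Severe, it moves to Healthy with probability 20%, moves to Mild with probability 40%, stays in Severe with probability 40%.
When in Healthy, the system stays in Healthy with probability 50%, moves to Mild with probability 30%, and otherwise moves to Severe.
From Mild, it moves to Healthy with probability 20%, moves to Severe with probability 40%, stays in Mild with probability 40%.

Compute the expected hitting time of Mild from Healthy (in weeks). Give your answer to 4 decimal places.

3.0769

Let t(s) be the expected number of weeks to first reach Mild from state s, with t(Mild) = 0. Conditioning on the first week:
t(Severe) = 1 + 0.4·t(Severe) + 0.2·t(Healthy)
t(Healthy) = 1 + 0.2·t(Severe) + 0.5·t(Healthy)
Solving: t(Severe) = 2.6923, t(Healthy) = 3.0769.
Expected weeks from Healthy to Mild: 3.0769.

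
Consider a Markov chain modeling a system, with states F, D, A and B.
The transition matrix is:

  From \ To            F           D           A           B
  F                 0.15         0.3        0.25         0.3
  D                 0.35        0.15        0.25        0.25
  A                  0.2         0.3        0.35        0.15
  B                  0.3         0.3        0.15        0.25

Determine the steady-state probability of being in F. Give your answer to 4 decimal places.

0.2504

Let the stationary distribution be π with π = πP and π_1 + π_2 + π_3 + π_4 = 1.
π_1 = 0.15·π_1 + 0.35·π_2 + 0.2·π_3 + 0.3·π_4
π_2 = 0.3·π_1 + 0.15·π_2 + 0.3·π_3 + 0.3·π_4
π_3 = 0.25·π_1 + 0.25·π_2 + 0.35·π_3 + 0.15·π_4
Solving with the normalization constraint gives π = (0.2504, 0.2609, 0.2514, 0.2374).
So the stationary probability of F is 0.2504.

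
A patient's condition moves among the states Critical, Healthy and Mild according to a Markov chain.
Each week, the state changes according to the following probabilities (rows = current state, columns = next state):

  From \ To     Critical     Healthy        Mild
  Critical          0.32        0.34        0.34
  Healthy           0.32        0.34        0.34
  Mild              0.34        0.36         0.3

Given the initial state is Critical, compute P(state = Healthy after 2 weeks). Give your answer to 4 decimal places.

Sum over the intermediate state after 1 week:
P = P(Critical→Critical)·P(Critical→Healthy) + P(Critical→Healthy)·P(Healthy→Healthy) + P(Critical→Mild)·P(Mild→Healthy)
  = 0.32×0.34 + 0.34×0.34 + 0.34×0.36
  = 0.1088 + 0.1156 + 0.1224 = 0.3468

0.3468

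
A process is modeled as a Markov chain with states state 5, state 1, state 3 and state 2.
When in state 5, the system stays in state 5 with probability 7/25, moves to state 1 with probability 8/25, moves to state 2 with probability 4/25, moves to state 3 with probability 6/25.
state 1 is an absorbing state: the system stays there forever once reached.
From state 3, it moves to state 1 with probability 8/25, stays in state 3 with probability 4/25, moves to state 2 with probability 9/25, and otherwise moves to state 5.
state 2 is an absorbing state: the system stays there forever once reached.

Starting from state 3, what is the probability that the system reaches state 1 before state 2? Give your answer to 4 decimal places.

Let h(s) be the probability of absorption at state 1 starting from transient state s. Then h(state 1) = 1 and h(state 2) = 0. By first-step analysis:
h(state 5) = 0.28·h(state 5) + 0.32·1 + 0.24·h(state 3) + 0.16·0
h(state 3) = 0.16·h(state 5) + 0.32·1 + 0.16·h(state 3) + 0.36·0
Solving: h(state 5) = 0.6102, h(state 3) = 0.4972.
Starting from state 3, the probability is 0.4972.

0.4972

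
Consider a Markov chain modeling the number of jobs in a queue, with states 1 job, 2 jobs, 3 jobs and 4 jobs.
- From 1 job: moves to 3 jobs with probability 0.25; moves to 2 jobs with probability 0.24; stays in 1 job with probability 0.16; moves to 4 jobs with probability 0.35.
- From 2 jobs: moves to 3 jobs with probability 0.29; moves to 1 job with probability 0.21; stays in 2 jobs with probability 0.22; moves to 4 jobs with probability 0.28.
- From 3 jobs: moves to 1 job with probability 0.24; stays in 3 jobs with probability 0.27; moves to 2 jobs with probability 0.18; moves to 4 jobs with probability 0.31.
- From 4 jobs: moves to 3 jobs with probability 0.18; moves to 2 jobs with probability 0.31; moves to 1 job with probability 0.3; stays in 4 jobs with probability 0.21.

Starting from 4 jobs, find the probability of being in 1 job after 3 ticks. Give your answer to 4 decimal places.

0.2328

Propagate the distribution vector 3 ticks from 4 jobs.
After 0 ticks: (0.0000, 0.0000, 0.0000, 1.0000)
After 1 tick: (0.3000, 0.3100, 0.1800, 0.2100)
After 2 ticks: (0.2193, 0.2377, 0.2513, 0.2917)
After 3 ticks: (0.2328, 0.2406, 0.2441, 0.2825)
P(in 1 job after 3 ticks) = 0.2328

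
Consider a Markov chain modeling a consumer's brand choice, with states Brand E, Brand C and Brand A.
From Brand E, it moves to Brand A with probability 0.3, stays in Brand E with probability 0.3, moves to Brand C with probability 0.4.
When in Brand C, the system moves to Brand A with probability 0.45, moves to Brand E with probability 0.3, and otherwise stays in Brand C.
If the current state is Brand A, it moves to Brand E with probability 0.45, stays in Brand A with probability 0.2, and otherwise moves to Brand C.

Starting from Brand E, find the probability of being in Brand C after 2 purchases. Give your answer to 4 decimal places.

Sum over the intermediate state after 1 purchase:
P = P(Brand E→Brand E)·P(Brand E→Brand C) + P(Brand E→Brand C)·P(Brand C→Brand C) + P(Brand E→Brand A)·P(Brand A→Brand C)
  = 0.3×0.4 + 0.4×0.25 + 0.3×0.35
  = 0.1200 + 0.1000 + 0.1050 = 0.3250

0.3250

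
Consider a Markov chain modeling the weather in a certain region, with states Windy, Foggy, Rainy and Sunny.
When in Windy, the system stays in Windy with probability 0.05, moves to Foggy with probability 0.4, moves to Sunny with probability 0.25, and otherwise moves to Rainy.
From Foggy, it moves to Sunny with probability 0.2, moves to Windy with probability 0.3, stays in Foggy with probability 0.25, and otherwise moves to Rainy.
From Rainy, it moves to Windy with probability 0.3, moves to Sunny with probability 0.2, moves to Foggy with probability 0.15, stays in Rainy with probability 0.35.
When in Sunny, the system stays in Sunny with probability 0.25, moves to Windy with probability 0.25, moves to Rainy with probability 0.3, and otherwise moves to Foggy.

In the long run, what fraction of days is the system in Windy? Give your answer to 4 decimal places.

Let the stationary distribution be π with π = πP and π_1 + π_2 + π_3 + π_4 = 1.
π_1 = 0.05·π_1 + 0.3·π_2 + 0.3·π_3 + 0.25·π_4
π_2 = 0.4·π_1 + 0.25·π_2 + 0.15·π_3 + 0.2·π_4
π_3 = 0.3·π_1 + 0.25·π_2 + 0.35·π_3 + 0.3·π_4
Solving with the normalization constraint gives π = (0.2311, 0.2432, 0.3030, 0.2227).
So the stationary probability of Windy is 0.2311.

0.2311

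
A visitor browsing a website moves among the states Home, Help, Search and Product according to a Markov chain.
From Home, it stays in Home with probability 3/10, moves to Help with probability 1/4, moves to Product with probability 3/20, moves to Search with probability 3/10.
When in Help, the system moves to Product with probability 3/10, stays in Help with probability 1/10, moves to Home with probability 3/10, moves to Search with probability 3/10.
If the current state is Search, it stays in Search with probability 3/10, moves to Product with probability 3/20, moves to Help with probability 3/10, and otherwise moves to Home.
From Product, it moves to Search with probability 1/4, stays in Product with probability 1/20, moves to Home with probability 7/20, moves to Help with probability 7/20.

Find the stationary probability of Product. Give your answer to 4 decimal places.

0.1697

Let the stationary distribution be π with π = πP and π_1 + π_2 + π_3 + π_4 = 1.
π_1 = 0.3·π_1 + 0.3·π_2 + 0.25·π_3 + 0.35·π_4
π_2 = 0.25·π_1 + 0.1·π_2 + 0.3·π_3 + 0.35·π_4
π_3 = 0.3·π_1 + 0.3·π_2 + 0.3·π_3 + 0.25·π_4
Solving with the normalization constraint gives π = (0.2939, 0.2448, 0.2915, 0.1697).
So the stationary probability of Product is 0.1697.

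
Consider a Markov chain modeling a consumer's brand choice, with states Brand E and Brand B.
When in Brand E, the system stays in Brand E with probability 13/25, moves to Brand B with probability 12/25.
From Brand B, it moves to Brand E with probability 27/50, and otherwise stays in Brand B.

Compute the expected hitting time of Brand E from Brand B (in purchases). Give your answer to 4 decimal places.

1.8519

Let t(s) be the expected number of purchases to first reach Brand E from state s, with t(Brand E) = 0. Conditioning on the first purchase:
t(Brand B) = 1 + 0.46·t(Brand B)
Solving: t(Brand B) = 1.8519.
Expected purchases from Brand B to Brand E: 1.8519.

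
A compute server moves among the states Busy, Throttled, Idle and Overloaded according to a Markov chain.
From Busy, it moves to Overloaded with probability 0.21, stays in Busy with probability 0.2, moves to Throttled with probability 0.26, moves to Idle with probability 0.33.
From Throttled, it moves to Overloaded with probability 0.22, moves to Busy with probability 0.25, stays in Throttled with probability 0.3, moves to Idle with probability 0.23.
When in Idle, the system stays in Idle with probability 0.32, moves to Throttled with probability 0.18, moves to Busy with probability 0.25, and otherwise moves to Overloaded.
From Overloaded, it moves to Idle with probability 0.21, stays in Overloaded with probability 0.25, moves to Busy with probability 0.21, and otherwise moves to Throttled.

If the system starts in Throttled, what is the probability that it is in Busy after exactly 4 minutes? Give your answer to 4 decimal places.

0.2292

Propagate the distribution vector 4 minutes from Throttled.
After 0 minutes: (0.0000, 1.0000, 0.0000, 0.0000)
After 1 minute: (0.2500, 0.3000, 0.2300, 0.2200)
After 2 minutes: (0.2287, 0.2690, 0.2713, 0.2310)
After 3 minutes: (0.2293, 0.2652, 0.2727, 0.2328)
After 4 minutes: (0.2292, 0.2651, 0.2728, 0.2329)
P(in Busy after 4 minutes) = 0.2292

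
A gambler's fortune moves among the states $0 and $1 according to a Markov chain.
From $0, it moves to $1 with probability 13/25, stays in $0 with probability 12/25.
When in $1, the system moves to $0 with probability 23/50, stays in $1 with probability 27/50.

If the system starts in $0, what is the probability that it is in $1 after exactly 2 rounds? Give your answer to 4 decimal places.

0.5304

Sum over the intermediate state after 1 round:
P = P($0→$0)·P($0→$1) + P($0→$1)·P($1→$1)
  = 0.48×0.52 + 0.52×0.54
  = 0.2496 + 0.2808 = 0.5304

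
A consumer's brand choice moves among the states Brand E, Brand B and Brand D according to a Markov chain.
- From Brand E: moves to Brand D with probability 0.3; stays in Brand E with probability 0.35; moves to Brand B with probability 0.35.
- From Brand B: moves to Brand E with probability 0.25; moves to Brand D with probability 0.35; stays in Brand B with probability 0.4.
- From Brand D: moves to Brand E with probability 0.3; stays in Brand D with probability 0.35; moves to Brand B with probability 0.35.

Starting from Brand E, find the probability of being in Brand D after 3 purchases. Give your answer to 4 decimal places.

Propagate the distribution vector 3 purchases from Brand E.
After 0 purchases: (1.0000, 0.0000, 0.0000)
After 1 purchase: (0.3500, 0.3500, 0.3000)
After 2 purchases: (0.3000, 0.3675, 0.3325)
After 3 purchases: (0.2966, 0.3684, 0.3350)
P(in Brand D after 3 purchases) = 0.3350

0.3350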